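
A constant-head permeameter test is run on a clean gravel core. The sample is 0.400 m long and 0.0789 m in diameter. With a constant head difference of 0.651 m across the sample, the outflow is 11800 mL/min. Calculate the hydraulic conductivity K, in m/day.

Cross-sectional area A = π·(d/2)² = π × (0.0789/2)² = 0.004889 m².
Convert discharge: 11800 mL/min = 0.0001967 m³/s.
Darcy's law rearranged: K = Q·L / (A·Δh) = 0.0001967 × 0.400 / (0.004889 × 0.651) = 0.02472 m/s = 2135 m/day.

2140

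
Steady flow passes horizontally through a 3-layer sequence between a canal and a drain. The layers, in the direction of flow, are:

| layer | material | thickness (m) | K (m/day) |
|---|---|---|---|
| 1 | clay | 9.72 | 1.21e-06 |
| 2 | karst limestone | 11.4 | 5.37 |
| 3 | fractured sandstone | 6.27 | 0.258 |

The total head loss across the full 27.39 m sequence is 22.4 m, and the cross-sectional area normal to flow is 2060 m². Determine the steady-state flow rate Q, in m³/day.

Flow is perpendicular to layering, so the layers act in series and the equivalent K is the thickness-weighted harmonic mean.
Total thickness L = 9.72 + 11.4 + 6.27 = 27.39 m.
Σ(b_i/K_i) = 9.72/1.21e-06 + 11.4/5.37 + 6.27/0.258 = 8.033e+06 d.
K_eq = L / Σ(b_i/K_i) = 27.39 / 8.033e+06 = 3.410e-06 m/day.
Q = K_eq · A · (Δh/L) = 3.410e-06 × 2060 × (22.4/27.39) = 0.005744 m³/day.

0.00574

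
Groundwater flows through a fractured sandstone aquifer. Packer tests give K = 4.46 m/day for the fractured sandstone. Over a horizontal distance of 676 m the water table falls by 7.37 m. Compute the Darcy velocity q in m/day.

Hydraulic gradient i = Δh / L = 7.37 / 676 = 0.01090.
Specific discharge q = K · i = 4.460 × 0.01090 = 0.04862 m/day.

0.0486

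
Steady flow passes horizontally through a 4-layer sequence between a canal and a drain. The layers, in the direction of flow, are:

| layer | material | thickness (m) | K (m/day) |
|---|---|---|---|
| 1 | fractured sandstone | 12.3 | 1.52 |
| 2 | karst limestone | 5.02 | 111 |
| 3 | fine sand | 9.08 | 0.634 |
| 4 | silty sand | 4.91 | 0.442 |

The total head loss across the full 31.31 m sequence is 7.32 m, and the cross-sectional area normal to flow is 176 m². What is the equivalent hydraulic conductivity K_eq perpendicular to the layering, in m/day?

Flow is perpendicular to layering, so the layers act in series and the equivalent K is the thickness-weighted harmonic mean.
Total thickness L = 12.3 + 5.02 + 9.08 + 4.91 = 31.31 m.
Σ(b_i/K_i) = 12.3/1.52 + 5.02/111 + 9.08/0.634 + 4.91/0.442 = 33.57 d.
K_eq = L / Σ(b_i/K_i) = 31.31 / 33.57 = 0.9327 m/day.

0.933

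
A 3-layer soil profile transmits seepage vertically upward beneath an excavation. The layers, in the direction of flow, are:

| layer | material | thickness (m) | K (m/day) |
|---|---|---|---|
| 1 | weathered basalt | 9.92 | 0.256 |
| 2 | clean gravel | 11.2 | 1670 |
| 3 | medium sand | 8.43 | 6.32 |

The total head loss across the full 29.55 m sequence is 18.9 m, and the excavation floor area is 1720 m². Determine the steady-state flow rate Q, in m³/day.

811

Flow is perpendicular to layering, so the layers act in series and the equivalent K is the thickness-weighted harmonic mean.
Total thickness L = 9.92 + 11.2 + 8.43 = 29.55 m.
Σ(b_i/K_i) = 9.92/0.256 + 11.2/1670 + 8.43/6.32 = 40.09 d.
K_eq = L / Σ(b_i/K_i) = 29.55 / 40.09 = 0.7371 m/day.
Q = K_eq · A · (Δh/L) = 0.7371 × 1720 × (18.9/29.55) = 810.9 m³/day.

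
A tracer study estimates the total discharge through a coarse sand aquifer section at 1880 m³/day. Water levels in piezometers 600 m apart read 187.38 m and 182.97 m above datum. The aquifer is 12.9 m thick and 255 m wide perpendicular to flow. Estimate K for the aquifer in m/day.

Cross-sectional area A = 255 × 12.9 = 3290 m².
Hydraulic gradient i = (187.38 − 182.97) / 600 = 4.41 / 600 = 0.007350.
From Q = K·A·i, K = Q / (A·i) = 1880 / (3290 × 0.007350) = 77.76 m/day.

77.8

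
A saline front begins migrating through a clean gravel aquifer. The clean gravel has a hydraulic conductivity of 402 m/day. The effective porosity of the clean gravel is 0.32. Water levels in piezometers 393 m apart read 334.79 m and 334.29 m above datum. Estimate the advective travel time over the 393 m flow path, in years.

Hydraulic gradient i = (334.79 − 334.29) / 393 = 0.5 / 393 = 0.001272.
Darcy flux q = K · i = 402.0 × 0.001272 = 0.5115 m/day.
Seepage velocity v = q / n_e = 0.5115 / 0.32 = 1.598 m/day.
Travel time t = L / v = 393 / 1.598 = 245.9 days = 0.6732 years.

0.673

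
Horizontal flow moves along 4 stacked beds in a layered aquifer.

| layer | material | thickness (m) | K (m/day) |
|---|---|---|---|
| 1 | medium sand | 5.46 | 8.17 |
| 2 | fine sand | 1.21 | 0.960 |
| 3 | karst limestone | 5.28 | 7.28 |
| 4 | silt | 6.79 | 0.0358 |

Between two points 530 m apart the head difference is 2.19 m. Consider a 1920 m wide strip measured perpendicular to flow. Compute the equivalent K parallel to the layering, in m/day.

Flow is parallel to layering, so each bed carries its own Darcy discharge and the transmissivities add.
Σ(K_i·b_i) = 8.17×5.46 + 0.960×1.21 + 7.28×5.28 + 0.0358×6.79 = 84.45 m²/day.
Total thickness b = 18.74 m, so K_eq = Σ(K_i·b_i)/b = 4.506 m/day.

4.51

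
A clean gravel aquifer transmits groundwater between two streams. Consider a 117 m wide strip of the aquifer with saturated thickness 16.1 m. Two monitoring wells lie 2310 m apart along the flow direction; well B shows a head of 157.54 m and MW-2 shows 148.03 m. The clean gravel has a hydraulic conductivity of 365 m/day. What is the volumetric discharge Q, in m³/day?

2830

Cross-sectional area A = 117 × 16.1 = 1884 m².
Hydraulic gradient i = (157.54 − 148.03) / 2310 = 9.51 / 2310 = 0.004117.
Darcy's law: Q = K · A · i = 365.0 × 1884 × 0.004117 = 2831 m³/day.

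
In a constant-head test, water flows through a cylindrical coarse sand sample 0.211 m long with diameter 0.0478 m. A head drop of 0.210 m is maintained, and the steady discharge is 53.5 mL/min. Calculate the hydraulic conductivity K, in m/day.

43.1

Cross-sectional area A = π·(d/2)² = π × (0.0478/2)² = 0.001795 m².
Convert discharge: 53.5 mL/min = 8.917e-07 m³/s.
Darcy's law rearranged: K = Q·L / (A·Δh) = 8.917e-07 × 0.211 / (0.001795 × 0.210) = 0.0004993 m/s = 43.14 m/day.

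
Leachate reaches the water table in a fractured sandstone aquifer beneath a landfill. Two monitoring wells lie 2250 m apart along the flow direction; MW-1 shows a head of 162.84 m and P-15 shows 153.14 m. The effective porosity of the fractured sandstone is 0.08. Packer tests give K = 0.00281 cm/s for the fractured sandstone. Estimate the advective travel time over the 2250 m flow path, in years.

Convert K: 0.00281 cm/s × 864 = 2.428 m/day.
Hydraulic gradient i = (162.84 − 153.14) / 2250 = 9.7 / 2250 = 0.004311.
Darcy flux q = K · i = 2.428 × 0.004311 = 0.01047 m/day.
Seepage velocity v = q / n_e = 0.01047 / 0.08 = 0.1308 m/day.
Travel time t = L / v = 2250 / 0.1308 = 17197 days = 47.08 years.

47.1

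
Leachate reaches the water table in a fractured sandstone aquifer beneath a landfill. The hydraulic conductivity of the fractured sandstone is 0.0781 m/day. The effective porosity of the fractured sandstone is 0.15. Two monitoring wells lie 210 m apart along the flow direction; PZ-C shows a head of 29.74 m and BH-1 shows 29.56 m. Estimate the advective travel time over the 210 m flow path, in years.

1290

Hydraulic gradient i = (29.74 − 29.56) / 210 = 0.18 / 210 = 0.0008571.
Darcy flux q = K · i = 0.07810 × 0.0008571 = 6.694e-05 m/day.
Seepage velocity v = q / n_e = 6.694e-05 / 0.15 = 0.0004463 m/day.
Travel time t = L / v = 210 / 0.0004463 = 4.706e+05 days = 1288 years.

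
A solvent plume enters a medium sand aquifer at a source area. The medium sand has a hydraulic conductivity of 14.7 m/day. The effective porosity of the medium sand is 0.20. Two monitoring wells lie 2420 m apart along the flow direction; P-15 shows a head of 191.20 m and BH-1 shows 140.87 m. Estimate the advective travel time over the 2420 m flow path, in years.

Hydraulic gradient i = (191.20 − 140.87) / 2420 = 50.33 / 2420 = 0.02080.
Darcy flux q = K · i = 14.70 × 0.02080 = 0.3057 m/day.
Seepage velocity v = q / n_e = 0.3057 / 0.20 = 1.529 m/day.
Travel time t = L / v = 2420 / 1.529 = 1583 days = 4.334 years.

4.33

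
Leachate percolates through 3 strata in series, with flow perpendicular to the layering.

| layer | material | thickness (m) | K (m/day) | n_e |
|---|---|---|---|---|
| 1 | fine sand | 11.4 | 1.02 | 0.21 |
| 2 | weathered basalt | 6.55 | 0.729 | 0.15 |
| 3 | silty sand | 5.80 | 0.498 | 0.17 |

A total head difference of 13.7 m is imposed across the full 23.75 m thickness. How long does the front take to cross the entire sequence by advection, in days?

10.1

With flow normal to the layers, continuity requires the same specific discharge q through every layer.
Σ(b_i/K_i) = 11.4/1.02 + 6.55/0.729 + 5.80/0.498 = 31.81 d.
q = Δh / Σ(b_i/K_i) = 13.7 / 31.81 = 0.4307 m/day.
In each layer the seepage velocity is v_i = q/n_i, so the layer transit time is t_i = b_i·n_i / q:
  layer 1 (fine sand): t_1 = 11.4 × 0.21 / 0.4307 = 5.558 d
  layer 2 (weathered basalt): t_2 = 6.55 × 0.15 / 0.4307 = 2.281 d
  layer 3 (silty sand): t_3 = 5.80 × 0.17 / 0.4307 = 2.289 d
Total t = Σ t_i = 10.13 days.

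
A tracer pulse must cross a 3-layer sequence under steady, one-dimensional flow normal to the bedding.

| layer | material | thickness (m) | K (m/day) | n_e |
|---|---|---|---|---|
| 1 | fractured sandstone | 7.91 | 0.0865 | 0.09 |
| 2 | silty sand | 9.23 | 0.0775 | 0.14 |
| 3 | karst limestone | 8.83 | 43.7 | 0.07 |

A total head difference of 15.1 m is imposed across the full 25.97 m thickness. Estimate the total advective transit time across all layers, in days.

36.6

With flow normal to the layers, continuity requires the same specific discharge q through every layer.
Σ(b_i/K_i) = 7.91/0.0865 + 9.23/0.0775 + 8.83/43.7 = 210.7 d.
q = Δh / Σ(b_i/K_i) = 15.1 / 210.7 = 0.07165 m/day.
In each layer the seepage velocity is v_i = q/n_i, so the layer transit time is t_i = b_i·n_i / q:
  layer 1 (fractured sandstone): t_1 = 7.91 × 0.09 / 0.07165 = 9.936 d
  layer 2 (silty sand): t_2 = 9.23 × 0.14 / 0.07165 = 18.03 d
  layer 3 (karst limestone): t_3 = 8.83 × 0.07 / 0.07165 = 8.627 d
Total t = Σ t_i = 36.60 days.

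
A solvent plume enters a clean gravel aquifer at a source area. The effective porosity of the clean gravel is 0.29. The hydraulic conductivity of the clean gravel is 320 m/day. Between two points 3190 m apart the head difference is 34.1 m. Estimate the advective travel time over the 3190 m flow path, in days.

Hydraulic gradient i = Δh / L = 34.1 / 3190 = 0.01069.
Darcy flux q = K · i = 320.0 × 0.01069 = 3.421 m/day.
Seepage velocity v = q / n_e = 3.421 / 0.29 = 11.80 m/day.
Travel time t = L / v = 3190 / 11.80 = 270.4 days.

270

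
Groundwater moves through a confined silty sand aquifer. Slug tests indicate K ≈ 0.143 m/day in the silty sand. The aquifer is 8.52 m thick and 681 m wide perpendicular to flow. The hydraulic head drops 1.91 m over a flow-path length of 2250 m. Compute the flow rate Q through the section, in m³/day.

0.704

Cross-sectional area A = 681 × 8.52 = 5802 m².
Hydraulic gradient i = Δh / L = 1.91 / 2250 = 0.0008489.
Darcy's law: Q = K · A · i = 0.1430 × 5802 × 0.0008489 = 0.7043 m³/day.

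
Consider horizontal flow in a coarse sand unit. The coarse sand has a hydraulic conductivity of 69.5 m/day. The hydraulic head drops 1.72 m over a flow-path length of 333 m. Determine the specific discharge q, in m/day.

0.359

Hydraulic gradient i = Δh / L = 1.72 / 333 = 0.005165.
Specific discharge q = K · i = 69.50 × 0.005165 = 0.3590 m/day.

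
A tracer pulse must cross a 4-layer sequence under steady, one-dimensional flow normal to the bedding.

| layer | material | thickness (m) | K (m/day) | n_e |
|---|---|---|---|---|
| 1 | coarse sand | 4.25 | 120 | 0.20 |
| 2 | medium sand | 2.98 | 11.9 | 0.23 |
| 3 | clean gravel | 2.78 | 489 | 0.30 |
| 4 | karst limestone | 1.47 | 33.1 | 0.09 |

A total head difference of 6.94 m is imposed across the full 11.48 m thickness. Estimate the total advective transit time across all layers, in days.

0.121

With flow normal to the layers, continuity requires the same specific discharge q through every layer.
Σ(b_i/K_i) = 4.25/120 + 2.98/11.9 + 2.78/489 + 1.47/33.1 = 0.3359 d.
q = Δh / Σ(b_i/K_i) = 6.94 / 0.3359 = 20.66 m/day.
In each layer the seepage velocity is v_i = q/n_i, so the layer transit time is t_i = b_i·n_i / q:
  layer 1 (coarse sand): t_1 = 4.25 × 0.20 / 20.66 = 0.04114 d
  layer 2 (medium sand): t_2 = 2.98 × 0.23 / 20.66 = 0.03318 d
  layer 3 (clean gravel): t_3 = 2.78 × 0.30 / 20.66 = 0.04037 d
  layer 4 (karst limestone): t_4 = 1.47 × 0.09 / 20.66 = 0.006404 d
Total t = Σ t_i = 0.1211 days.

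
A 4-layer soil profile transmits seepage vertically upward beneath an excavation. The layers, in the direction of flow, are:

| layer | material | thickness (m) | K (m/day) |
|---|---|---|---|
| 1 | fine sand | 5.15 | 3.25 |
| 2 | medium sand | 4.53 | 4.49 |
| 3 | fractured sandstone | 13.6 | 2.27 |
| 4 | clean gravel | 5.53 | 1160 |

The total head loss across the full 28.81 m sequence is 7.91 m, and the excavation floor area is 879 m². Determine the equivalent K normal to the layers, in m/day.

3.35

Flow is perpendicular to layering, so the layers act in series and the equivalent K is the thickness-weighted harmonic mean.
Total thickness L = 5.15 + 4.53 + 13.6 + 5.53 = 28.81 m.
Σ(b_i/K_i) = 5.15/3.25 + 4.53/4.49 + 13.6/2.27 + 5.53/1160 = 8.589 d.
K_eq = L / Σ(b_i/K_i) = 28.81 / 8.589 = 3.354 m/day.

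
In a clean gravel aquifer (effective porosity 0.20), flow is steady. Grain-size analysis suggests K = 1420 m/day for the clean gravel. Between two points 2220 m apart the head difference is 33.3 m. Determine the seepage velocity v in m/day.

106

Hydraulic gradient i = Δh / L = 33.3 / 2220 = 0.01500.
Darcy flux q = K · i = 1420 × 0.01500 = 21.30 m/day.
Seepage velocity v = q / n_e = 21.30 / 0.20 = 106.5 m/day.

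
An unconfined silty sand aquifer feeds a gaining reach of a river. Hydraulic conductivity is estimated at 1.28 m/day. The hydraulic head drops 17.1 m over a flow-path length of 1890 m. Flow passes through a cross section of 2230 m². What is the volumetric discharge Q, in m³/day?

25.8

Hydraulic gradient i = Δh / L = 17.1 / 1890 = 0.009048.
Darcy's law: Q = K · A · i = 1.280 × 2230 × 0.009048 = 25.83 m³/day.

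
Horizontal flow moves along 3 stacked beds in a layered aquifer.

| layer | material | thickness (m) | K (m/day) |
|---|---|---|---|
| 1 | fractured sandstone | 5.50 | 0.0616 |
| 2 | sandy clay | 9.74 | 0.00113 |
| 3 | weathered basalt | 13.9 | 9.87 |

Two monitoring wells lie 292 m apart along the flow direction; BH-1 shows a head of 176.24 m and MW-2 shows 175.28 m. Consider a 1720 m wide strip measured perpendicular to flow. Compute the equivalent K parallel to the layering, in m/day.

Flow is parallel to layering, so each bed carries its own Darcy discharge and the transmissivities add.
Σ(K_i·b_i) = 0.0616×5.50 + 0.00113×9.74 + 9.87×13.9 = 137.5 m²/day.
Total thickness b = 29.14 m, so K_eq = Σ(K_i·b_i)/b = 4.720 m/day.

4.72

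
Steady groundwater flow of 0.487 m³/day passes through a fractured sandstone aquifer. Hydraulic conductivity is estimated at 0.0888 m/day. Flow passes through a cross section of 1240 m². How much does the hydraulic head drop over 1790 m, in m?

From Q = K·A·i, i = Q / (K·A) = 0.487 / (0.08880 × 1240) = 0.004423.
Head loss Δh = i · L = 0.004423 × 1790 = 7.917 m.

7.92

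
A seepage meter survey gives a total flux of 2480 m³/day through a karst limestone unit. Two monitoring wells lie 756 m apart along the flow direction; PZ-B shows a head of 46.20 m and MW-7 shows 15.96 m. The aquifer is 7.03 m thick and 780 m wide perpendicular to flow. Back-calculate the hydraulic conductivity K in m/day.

Cross-sectional area A = 780 × 7.03 = 5483 m².
Hydraulic gradient i = (46.20 − 15.96) / 756 = 30.24 / 756 = 0.04000.
From Q = K·A·i, K = Q / (A·i) = 2480 / (5483 × 0.04000) = 11.31 m/day.

11.3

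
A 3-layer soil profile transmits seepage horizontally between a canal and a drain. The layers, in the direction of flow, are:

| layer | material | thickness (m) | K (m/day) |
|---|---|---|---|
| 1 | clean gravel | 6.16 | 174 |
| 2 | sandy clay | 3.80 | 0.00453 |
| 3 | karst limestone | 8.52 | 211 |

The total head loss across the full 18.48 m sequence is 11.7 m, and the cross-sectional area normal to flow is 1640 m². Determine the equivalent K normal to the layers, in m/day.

Flow is perpendicular to layering, so the layers act in series and the equivalent K is the thickness-weighted harmonic mean.
Total thickness L = 6.16 + 3.80 + 8.52 = 18.48 m.
Σ(b_i/K_i) = 6.16/174 + 3.80/0.00453 + 8.52/211 = 838.9 d.
K_eq = L / Σ(b_i/K_i) = 18.48 / 838.9 = 0.02203 m/day.

0.0220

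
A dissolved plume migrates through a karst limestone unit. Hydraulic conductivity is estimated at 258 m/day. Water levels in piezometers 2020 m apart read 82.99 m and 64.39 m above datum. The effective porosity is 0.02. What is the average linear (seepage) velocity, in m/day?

Hydraulic gradient i = (82.99 − 64.39) / 2020 = 18.6 / 2020 = 0.009208.
Darcy flux q = K · i = 258.0 × 0.009208 = 2.376 m/day.
Seepage velocity v = q / n_e = 2.376 / 0.02 = 118.8 m/day.

119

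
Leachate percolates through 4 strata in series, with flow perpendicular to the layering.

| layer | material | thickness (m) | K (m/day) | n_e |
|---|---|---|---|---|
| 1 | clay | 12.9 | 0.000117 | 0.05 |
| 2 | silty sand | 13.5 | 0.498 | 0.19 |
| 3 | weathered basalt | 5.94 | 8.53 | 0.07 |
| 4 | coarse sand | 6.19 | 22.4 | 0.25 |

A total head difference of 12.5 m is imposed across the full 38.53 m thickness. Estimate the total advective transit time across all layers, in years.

125

With flow normal to the layers, continuity requires the same specific discharge q through every layer.
Σ(b_i/K_i) = 12.9/0.000117 + 13.5/0.498 + 5.94/8.53 + 6.19/22.4 = 1.103e+05 d.
q = Δh / Σ(b_i/K_i) = 12.5 / 1.103e+05 = 0.0001133 m/day.
In each layer the seepage velocity is v_i = q/n_i, so the layer transit time is t_i = b_i·n_i / q:
  layer 1 (clay): t_1 = 12.9 × 0.05 / 0.0001133 = 5691 d
  layer 2 (silty sand): t_2 = 13.5 × 0.19 / 0.0001133 = 22630 d
  layer 3 (weathered basalt): t_3 = 5.94 × 0.07 / 0.0001133 = 3669 d
  layer 4 (coarse sand): t_4 = 6.19 × 0.25 / 0.0001133 = 13653 d
Total t = Σ t_i = 45643 days = 125.0 years.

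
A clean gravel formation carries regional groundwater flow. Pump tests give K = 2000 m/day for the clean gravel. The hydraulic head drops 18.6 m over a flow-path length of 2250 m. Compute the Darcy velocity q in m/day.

Hydraulic gradient i = Δh / L = 18.6 / 2250 = 0.008267.
Specific discharge q = K · i = 2000 × 0.008267 = 16.53 m/day.

16.5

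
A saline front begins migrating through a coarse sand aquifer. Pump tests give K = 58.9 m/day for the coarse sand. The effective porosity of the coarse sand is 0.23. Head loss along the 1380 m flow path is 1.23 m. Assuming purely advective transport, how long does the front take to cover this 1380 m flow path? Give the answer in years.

Hydraulic gradient i = Δh / L = 1.23 / 1380 = 0.0008913.
Darcy flux q = K · i = 58.90 × 0.0008913 = 0.05250 m/day.
Seepage velocity v = q / n_e = 0.05250 / 0.23 = 0.2283 m/day.
Travel time t = L / v = 1380 / 0.2283 = 6046 days = 16.55 years.

16.6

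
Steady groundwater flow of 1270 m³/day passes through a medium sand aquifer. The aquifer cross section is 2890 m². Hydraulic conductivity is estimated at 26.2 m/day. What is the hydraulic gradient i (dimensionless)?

0.0168

From Q = K·A·i, i = Q / (K·A) = 1270 / (26.20 × 2890) = 0.01677.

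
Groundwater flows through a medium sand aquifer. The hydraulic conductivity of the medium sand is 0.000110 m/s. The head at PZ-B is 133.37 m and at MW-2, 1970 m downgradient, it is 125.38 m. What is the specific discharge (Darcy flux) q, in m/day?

Convert K: 0.000110 m/s × 86400 = 9.504 m/day.
Hydraulic gradient i = (133.37 − 125.38) / 1970 = 7.99 / 1970 = 0.004056.
Specific discharge q = K · i = 9.504 × 0.004056 = 0.03855 m/day.

0.0385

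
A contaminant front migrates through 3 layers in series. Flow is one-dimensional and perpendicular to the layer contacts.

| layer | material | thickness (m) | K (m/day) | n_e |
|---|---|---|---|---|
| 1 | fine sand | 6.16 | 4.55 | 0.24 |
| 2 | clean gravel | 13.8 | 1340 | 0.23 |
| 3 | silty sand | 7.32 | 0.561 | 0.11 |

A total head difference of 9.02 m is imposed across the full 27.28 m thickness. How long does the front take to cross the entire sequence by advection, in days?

With flow normal to the layers, continuity requires the same specific discharge q through every layer.
Σ(b_i/K_i) = 6.16/4.55 + 13.8/1340 + 7.32/0.561 = 14.41 d.
q = Δh / Σ(b_i/K_i) = 9.02 / 14.41 = 0.6259 m/day.
In each layer the seepage velocity is v_i = q/n_i, so the layer transit time is t_i = b_i·n_i / q:
  layer 1 (fine sand): t_1 = 6.16 × 0.24 / 0.6259 = 2.362 d
  layer 2 (clean gravel): t_2 = 13.8 × 0.23 / 0.6259 = 5.071 d
  layer 3 (silty sand): t_3 = 7.32 × 0.11 / 0.6259 = 1.287 d
Total t = Σ t_i = 8.720 days.

8.72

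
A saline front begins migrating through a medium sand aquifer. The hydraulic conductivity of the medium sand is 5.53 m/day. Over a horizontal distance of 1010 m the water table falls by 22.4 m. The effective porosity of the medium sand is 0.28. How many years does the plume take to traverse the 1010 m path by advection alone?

6.31

Hydraulic gradient i = Δh / L = 22.4 / 1010 = 0.02218.
Darcy flux q = K · i = 5.530 × 0.02218 = 0.1226 m/day.
Seepage velocity v = q / n_e = 0.1226 / 0.28 = 0.4380 m/day.
Travel time t = L / v = 1010 / 0.4380 = 2306 days = 6.313 years.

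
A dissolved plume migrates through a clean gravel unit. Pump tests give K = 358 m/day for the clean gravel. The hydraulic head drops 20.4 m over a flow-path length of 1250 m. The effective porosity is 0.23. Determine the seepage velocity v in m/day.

25.4

Hydraulic gradient i = Δh / L = 20.4 / 1250 = 0.01632.
Darcy flux q = K · i = 358.0 × 0.01632 = 5.843 m/day.
Seepage velocity v = q / n_e = 5.843 / 0.23 = 25.40 m/day.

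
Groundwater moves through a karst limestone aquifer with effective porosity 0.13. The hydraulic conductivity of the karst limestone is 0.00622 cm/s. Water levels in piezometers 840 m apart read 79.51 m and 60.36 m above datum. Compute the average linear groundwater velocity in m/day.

Convert K: 0.00622 cm/s × 864 = 5.374 m/day.
Hydraulic gradient i = (79.51 − 60.36) / 840 = 19.15 / 840 = 0.02280.
Darcy flux q = K · i = 5.374 × 0.02280 = 0.1225 m/day.
Seepage velocity v = q / n_e = 0.1225 / 0.13 = 0.9424 m/day.

0.942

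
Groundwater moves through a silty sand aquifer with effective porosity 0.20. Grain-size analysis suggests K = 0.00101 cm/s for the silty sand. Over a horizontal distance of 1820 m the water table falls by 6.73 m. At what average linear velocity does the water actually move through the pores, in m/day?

0.0161

Convert K: 0.00101 cm/s × 864 = 0.8726 m/day.
Hydraulic gradient i = Δh / L = 6.73 / 1820 = 0.003698.
Darcy flux q = K · i = 0.8726 × 0.003698 = 0.003227 m/day.
Seepage velocity v = q / n_e = 0.003227 / 0.20 = 0.01613 m/day.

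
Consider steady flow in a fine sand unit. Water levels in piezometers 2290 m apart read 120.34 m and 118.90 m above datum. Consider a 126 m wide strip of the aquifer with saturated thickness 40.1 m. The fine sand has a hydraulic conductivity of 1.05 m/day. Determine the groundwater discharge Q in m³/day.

Cross-sectional area A = 126 × 40.1 = 5053 m².
Hydraulic gradient i = (120.34 − 118.90) / 2290 = 1.44 / 2290 = 0.0006288.
Darcy's law: Q = K · A · i = 1.050 × 5053 × 0.0006288 = 3.336 m³/day.

3.34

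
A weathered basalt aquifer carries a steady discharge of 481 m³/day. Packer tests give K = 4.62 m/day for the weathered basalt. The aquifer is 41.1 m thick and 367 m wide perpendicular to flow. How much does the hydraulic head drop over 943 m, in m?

Cross-sectional area A = 367 × 41.1 = 15084 m².
From Q = K·A·i, i = Q / (K·A) = 481 / (4.620 × 15084) = 0.006902.
Head loss Δh = i · L = 0.006902 × 943 = 6.509 m.

6.51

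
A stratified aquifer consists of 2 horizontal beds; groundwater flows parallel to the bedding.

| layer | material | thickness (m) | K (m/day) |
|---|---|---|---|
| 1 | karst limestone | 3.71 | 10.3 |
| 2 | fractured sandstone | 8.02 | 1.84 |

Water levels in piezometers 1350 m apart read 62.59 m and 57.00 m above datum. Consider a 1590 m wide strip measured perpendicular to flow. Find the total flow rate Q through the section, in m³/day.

349

Flow is parallel to layering, so each bed carries its own Darcy discharge and the transmissivities add.
Σ(K_i·b_i) = 10.3×3.71 + 1.84×8.02 = 52.97 m²/day.
Hydraulic gradient i = (62.59 − 57.00) / 1350 = 5.59 / 1350 = 0.004141.
Q = Σ(K_i·b_i) · W · i = 52.97 × 1590 × 0.004141 = 348.7 m³/day.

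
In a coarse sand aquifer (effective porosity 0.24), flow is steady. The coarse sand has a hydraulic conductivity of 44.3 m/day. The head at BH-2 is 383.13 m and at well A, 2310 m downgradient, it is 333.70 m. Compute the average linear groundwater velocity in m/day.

3.95

Hydraulic gradient i = (383.13 − 333.70) / 2310 = 49.43 / 2310 = 0.02140.
Darcy flux q = K · i = 44.30 × 0.02140 = 0.9479 m/day.
Seepage velocity v = q / n_e = 0.9479 / 0.24 = 3.950 m/day.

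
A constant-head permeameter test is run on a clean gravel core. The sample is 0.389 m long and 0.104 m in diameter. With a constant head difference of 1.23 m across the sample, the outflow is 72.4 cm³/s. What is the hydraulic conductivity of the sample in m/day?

Cross-sectional area A = π·(d/2)² = π × (0.104/2)² = 0.008495 m².
Convert discharge: 72.4 cm³/s = 7.240e-05 m³/s.
Darcy's law rearranged: K = Q·L / (A·Δh) = 7.240e-05 × 0.389 / (0.008495 × 1.23) = 0.002695 m/s = 232.9 m/day.

233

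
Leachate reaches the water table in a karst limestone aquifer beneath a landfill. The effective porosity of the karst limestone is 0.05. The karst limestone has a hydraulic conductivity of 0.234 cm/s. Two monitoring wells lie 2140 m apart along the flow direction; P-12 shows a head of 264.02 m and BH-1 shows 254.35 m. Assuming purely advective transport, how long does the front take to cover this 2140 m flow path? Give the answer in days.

Convert K: 0.234 cm/s × 864 = 202.2 m/day.
Hydraulic gradient i = (264.02 − 254.35) / 2140 = 9.67 / 2140 = 0.004519.
Darcy flux q = K · i = 202.2 × 0.004519 = 0.9136 m/day.
Seepage velocity v = q / n_e = 0.9136 / 0.05 = 18.27 m/day.
Travel time t = L / v = 2140 / 18.27 = 117.1 days.

117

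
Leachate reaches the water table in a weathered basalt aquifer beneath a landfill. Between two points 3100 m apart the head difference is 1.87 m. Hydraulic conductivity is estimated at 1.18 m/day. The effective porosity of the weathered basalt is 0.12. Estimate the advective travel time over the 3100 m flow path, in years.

1430

Hydraulic gradient i = Δh / L = 1.87 / 3100 = 0.0006032.
Darcy flux q = K · i = 1.180 × 0.0006032 = 0.0007118 m/day.
Seepage velocity v = q / n_e = 0.0007118 / 0.12 = 0.005932 m/day.
Travel time t = L / v = 3100 / 0.005932 = 5.226e+05 days = 1431 years.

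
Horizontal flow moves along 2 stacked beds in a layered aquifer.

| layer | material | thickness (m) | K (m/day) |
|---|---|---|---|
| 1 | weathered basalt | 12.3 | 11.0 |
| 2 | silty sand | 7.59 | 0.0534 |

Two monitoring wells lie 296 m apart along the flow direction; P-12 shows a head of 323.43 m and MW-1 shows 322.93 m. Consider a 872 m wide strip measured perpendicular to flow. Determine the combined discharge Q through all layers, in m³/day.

200

Flow is parallel to layering, so each bed carries its own Darcy discharge and the transmissivities add.
Σ(K_i·b_i) = 11.0×12.3 + 0.0534×7.59 = 135.7 m²/day.
Hydraulic gradient i = (323.43 − 322.93) / 296 = 0.5 / 296 = 0.001689.
Q = Σ(K_i·b_i) · W · i = 135.7 × 872 × 0.001689 = 199.9 m³/day.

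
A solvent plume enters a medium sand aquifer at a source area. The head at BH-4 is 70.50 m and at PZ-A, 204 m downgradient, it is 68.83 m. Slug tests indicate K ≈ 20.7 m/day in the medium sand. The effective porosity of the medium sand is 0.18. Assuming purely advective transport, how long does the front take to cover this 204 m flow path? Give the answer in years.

Hydraulic gradient i = (70.50 − 68.83) / 204 = 1.67 / 204 = 0.008186.
Darcy flux q = K · i = 20.70 × 0.008186 = 0.1695 m/day.
Seepage velocity v = q / n_e = 0.1695 / 0.18 = 0.9414 m/day.
Travel time t = L / v = 204 / 0.9414 = 216.7 days = 0.5933 years.

0.593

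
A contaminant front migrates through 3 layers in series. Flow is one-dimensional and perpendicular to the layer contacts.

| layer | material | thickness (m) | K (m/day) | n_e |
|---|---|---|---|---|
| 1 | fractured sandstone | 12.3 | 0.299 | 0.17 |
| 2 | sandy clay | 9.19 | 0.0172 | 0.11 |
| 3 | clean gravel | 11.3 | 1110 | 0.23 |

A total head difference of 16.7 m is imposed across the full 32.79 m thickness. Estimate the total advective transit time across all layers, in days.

196

With flow normal to the layers, continuity requires the same specific discharge q through every layer.
Σ(b_i/K_i) = 12.3/0.299 + 9.19/0.0172 + 11.3/1110 = 575.4 d.
q = Δh / Σ(b_i/K_i) = 16.7 / 575.4 = 0.02902 m/day.
In each layer the seepage velocity is v_i = q/n_i, so the layer transit time is t_i = b_i·n_i / q:
  layer 1 (fractured sandstone): t_1 = 12.3 × 0.17 / 0.02902 = 72.05 d
  layer 2 (sandy clay): t_2 = 9.19 × 0.11 / 0.02902 = 34.83 d
  layer 3 (clean gravel): t_3 = 11.3 × 0.23 / 0.02902 = 89.56 d
Total t = Σ t_i = 196.4 days.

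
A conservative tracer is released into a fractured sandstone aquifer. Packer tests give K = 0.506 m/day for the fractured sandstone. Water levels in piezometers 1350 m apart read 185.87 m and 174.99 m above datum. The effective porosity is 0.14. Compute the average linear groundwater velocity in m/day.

Hydraulic gradient i = (185.87 − 174.99) / 1350 = 10.88 / 1350 = 0.008059.
Darcy flux q = K · i = 0.5060 × 0.008059 = 0.004078 m/day.
Seepage velocity v = q / n_e = 0.004078 / 0.14 = 0.02913 m/day.

0.0291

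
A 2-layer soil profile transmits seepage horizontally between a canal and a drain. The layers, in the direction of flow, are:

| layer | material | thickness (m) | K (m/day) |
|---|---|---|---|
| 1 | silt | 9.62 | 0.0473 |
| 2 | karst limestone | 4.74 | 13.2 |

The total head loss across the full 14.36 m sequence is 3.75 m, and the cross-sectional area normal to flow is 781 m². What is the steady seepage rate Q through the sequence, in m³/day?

Flow is perpendicular to layering, so the layers act in series and the equivalent K is the thickness-weighted harmonic mean.
Total thickness L = 9.62 + 4.74 = 14.36 m.
Σ(b_i/K_i) = 9.62/0.0473 + 4.74/13.2 = 203.7 d.
K_eq = L / Σ(b_i/K_i) = 14.36 / 203.7 = 0.07048 m/day.
Q = K_eq · A · (Δh/L) = 0.07048 × 781 × (3.75/14.36) = 14.37 m³/day.

14.4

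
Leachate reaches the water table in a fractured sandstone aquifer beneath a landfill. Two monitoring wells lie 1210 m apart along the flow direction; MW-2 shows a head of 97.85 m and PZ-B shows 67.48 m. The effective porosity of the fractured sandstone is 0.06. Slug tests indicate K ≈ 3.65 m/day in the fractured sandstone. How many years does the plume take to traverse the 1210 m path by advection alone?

2.17

Hydraulic gradient i = (97.85 − 67.48) / 1210 = 30.37 / 1210 = 0.02510.
Darcy flux q = K · i = 3.650 × 0.02510 = 0.09161 m/day.
Seepage velocity v = q / n_e = 0.09161 / 0.06 = 1.527 m/day.
Travel time t = L / v = 1210 / 1.527 = 792.5 days = 2.170 years.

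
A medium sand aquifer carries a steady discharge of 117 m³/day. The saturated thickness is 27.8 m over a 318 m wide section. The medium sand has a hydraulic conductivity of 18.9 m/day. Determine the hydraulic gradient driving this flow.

Cross-sectional area A = 318 × 27.8 = 8840 m².
From Q = K·A·i, i = Q / (K·A) = 117 / (18.90 × 8840) = 0.0007002.

0.000700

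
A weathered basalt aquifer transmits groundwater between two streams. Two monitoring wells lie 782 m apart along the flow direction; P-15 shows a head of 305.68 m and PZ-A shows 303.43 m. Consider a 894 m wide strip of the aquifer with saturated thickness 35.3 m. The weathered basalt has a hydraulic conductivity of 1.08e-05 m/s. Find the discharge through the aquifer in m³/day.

84.7

Convert K: 1.08e-05 m/s × 86400 = 0.9331 m/day.
Cross-sectional area A = 894 × 35.3 = 31558 m².
Hydraulic gradient i = (305.68 − 303.43) / 782 = 2.25 / 782 = 0.002877.
Darcy's law: Q = K · A · i = 0.9331 × 31558 × 0.002877 = 84.73 m³/day.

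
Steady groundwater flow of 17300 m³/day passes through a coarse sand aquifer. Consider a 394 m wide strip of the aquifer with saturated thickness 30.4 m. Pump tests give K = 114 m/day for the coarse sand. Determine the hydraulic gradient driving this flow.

Cross-sectional area A = 394 × 30.4 = 11978 m².
From Q = K·A·i, i = Q / (K·A) = 17300 / (114.0 × 11978) = 0.01267.

0.0127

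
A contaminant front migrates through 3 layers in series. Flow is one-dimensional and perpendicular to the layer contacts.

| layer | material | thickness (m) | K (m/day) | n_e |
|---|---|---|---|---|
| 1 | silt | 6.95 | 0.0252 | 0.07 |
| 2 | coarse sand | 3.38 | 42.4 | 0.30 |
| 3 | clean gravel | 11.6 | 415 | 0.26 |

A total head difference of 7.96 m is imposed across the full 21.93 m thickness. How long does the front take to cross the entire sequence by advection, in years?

0.429

With flow normal to the layers, continuity requires the same specific discharge q through every layer.
Σ(b_i/K_i) = 6.95/0.0252 + 3.38/42.4 + 11.6/415 = 275.9 d.
q = Δh / Σ(b_i/K_i) = 7.96 / 275.9 = 0.02885 m/day.
In each layer the seepage velocity is v_i = q/n_i, so the layer transit time is t_i = b_i·n_i / q:
  layer 1 (silt): t_1 = 6.95 × 0.07 / 0.02885 = 16.86 d
  layer 2 (coarse sand): t_2 = 3.38 × 0.30 / 0.02885 = 35.15 d
  layer 3 (clean gravel): t_3 = 11.6 × 0.26 / 0.02885 = 104.5 d
Total t = Σ t_i = 156.5 days = 0.4286 years.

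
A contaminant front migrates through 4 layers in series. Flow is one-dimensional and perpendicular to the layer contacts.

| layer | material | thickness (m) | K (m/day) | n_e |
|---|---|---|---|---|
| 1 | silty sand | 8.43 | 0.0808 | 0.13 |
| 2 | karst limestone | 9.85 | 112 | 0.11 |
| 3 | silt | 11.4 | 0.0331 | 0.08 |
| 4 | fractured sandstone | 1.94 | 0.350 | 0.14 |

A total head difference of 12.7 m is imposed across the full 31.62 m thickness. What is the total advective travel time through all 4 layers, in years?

With flow normal to the layers, continuity requires the same specific discharge q through every layer.
Σ(b_i/K_i) = 8.43/0.0808 + 9.85/112 + 11.4/0.0331 + 1.94/0.350 = 454.4 d.
q = Δh / Σ(b_i/K_i) = 12.7 / 454.4 = 0.02795 m/day.
In each layer the seepage velocity is v_i = q/n_i, so the layer transit time is t_i = b_i·n_i / q:
  layer 1 (silty sand): t_1 = 8.43 × 0.13 / 0.02795 = 39.21 d
  layer 2 (karst limestone): t_2 = 9.85 × 0.11 / 0.02795 = 38.76 d
  layer 3 (silt): t_3 = 11.4 × 0.08 / 0.02795 = 32.63 d
  layer 4 (fractured sandstone): t_4 = 1.94 × 0.14 / 0.02795 = 9.717 d
Total t = Σ t_i = 120.3 days = 0.3294 years.

0.329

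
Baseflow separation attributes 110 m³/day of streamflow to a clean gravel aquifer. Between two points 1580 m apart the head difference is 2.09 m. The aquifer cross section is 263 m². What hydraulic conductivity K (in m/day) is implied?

316

Hydraulic gradient i = Δh / L = 2.09 / 1580 = 0.001323.
From Q = K·A·i, K = Q / (A·i) = 110 / (263.0 × 0.001323) = 316.2 m/day.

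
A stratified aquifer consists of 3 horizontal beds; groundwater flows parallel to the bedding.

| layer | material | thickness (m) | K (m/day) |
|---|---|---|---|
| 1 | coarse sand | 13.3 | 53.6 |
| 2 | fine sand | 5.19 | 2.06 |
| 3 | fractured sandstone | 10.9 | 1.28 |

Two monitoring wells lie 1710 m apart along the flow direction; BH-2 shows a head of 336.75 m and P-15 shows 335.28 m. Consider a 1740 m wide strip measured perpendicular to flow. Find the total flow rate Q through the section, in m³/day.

1100

Flow is parallel to layering, so each bed carries its own Darcy discharge and the transmissivities add.
Σ(K_i·b_i) = 53.6×13.3 + 2.06×5.19 + 1.28×10.9 = 737.5 m²/day.
Hydraulic gradient i = (336.75 − 335.28) / 1710 = 1.47 / 1710 = 0.0008596.
Q = Σ(K_i·b_i) · W · i = 737.5 × 1740 × 0.0008596 = 1103 m³/day.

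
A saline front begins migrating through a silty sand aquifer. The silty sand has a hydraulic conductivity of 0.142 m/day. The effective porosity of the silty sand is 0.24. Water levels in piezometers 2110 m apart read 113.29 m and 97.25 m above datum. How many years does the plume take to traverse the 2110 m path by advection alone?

1280

Hydraulic gradient i = (113.29 − 97.25) / 2110 = 16.04 / 2110 = 0.007602.
Darcy flux q = K · i = 0.1420 × 0.007602 = 0.001079 m/day.
Seepage velocity v = q / n_e = 0.001079 / 0.24 = 0.004498 m/day.
Travel time t = L / v = 2110 / 0.004498 = 4.691e+05 days = 1284 years.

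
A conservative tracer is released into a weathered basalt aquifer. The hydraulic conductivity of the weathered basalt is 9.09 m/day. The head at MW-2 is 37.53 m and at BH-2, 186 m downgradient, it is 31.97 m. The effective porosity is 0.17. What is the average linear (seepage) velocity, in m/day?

1.60

Hydraulic gradient i = (37.53 − 31.97) / 186 = 5.56 / 186 = 0.02989.
Darcy flux q = K · i = 9.090 × 0.02989 = 0.2717 m/day.
Seepage velocity v = q / n_e = 0.2717 / 0.17 = 1.598 m/day.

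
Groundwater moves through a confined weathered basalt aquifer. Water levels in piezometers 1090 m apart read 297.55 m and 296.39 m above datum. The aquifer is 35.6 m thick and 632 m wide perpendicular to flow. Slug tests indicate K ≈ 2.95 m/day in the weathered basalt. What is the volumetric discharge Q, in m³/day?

70.6

Cross-sectional area A = 632 × 35.6 = 22499 m².
Hydraulic gradient i = (297.55 − 296.39) / 1090 = 1.16 / 1090 = 0.001064.
Darcy's law: Q = K · A · i = 2.950 × 22499 × 0.001064 = 70.64 m³/day.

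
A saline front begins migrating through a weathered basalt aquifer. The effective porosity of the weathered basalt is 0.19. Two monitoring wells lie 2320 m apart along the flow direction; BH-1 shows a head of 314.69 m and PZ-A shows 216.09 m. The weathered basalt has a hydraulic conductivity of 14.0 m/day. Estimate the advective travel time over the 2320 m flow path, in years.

2.03

Hydraulic gradient i = (314.69 − 216.09) / 2320 = 98.6 / 2320 = 0.04250.
Darcy flux q = K · i = 14.00 × 0.04250 = 0.5950 m/day.
Seepage velocity v = q / n_e = 0.5950 / 0.19 = 3.132 m/day.
Travel time t = L / v = 2320 / 3.132 = 740.8 days = 2.028 years.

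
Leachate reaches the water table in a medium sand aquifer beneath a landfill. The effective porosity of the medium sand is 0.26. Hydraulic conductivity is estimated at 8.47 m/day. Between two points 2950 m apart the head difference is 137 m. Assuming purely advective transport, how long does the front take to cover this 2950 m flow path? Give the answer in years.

Hydraulic gradient i = Δh / L = 137 / 2950 = 0.04644.
Darcy flux q = K · i = 8.470 × 0.04644 = 0.3934 m/day.
Seepage velocity v = q / n_e = 0.3934 / 0.26 = 1.513 m/day.
Travel time t = L / v = 2950 / 1.513 = 1950 days = 5.339 years.

5.34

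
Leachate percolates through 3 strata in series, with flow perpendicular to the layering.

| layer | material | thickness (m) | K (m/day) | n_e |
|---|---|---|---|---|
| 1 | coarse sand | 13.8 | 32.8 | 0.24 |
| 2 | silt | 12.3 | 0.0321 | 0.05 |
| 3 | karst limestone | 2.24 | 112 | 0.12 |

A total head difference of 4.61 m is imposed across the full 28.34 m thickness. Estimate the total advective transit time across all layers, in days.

With flow normal to the layers, continuity requires the same specific discharge q through every layer.
Σ(b_i/K_i) = 13.8/32.8 + 12.3/0.0321 + 2.24/112 = 383.6 d.
q = Δh / Σ(b_i/K_i) = 4.61 / 383.6 = 0.01202 m/day.
In each layer the seepage velocity is v_i = q/n_i, so the layer transit time is t_i = b_i·n_i / q:
  layer 1 (coarse sand): t_1 = 13.8 × 0.24 / 0.01202 = 275.6 d
  layer 2 (silt): t_2 = 12.3 × 0.05 / 0.01202 = 51.18 d
  layer 3 (karst limestone): t_3 = 2.24 × 0.12 / 0.01202 = 22.37 d
Total t = Σ t_i = 349.2 days.

349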